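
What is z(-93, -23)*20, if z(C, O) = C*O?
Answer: 42780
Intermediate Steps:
z(-93, -23)*20 = -93*(-23)*20 = 2139*20 = 42780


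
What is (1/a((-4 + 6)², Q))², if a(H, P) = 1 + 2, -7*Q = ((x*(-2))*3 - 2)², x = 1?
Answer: ⅑ ≈ 0.11111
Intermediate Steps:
Q = -64/7 (Q = -((1*(-2))*3 - 2)²/7 = -(-2*3 - 2)²/7 = -(-6 - 2)²/7 = -⅐*(-8)² = -⅐*64 = -64/7 ≈ -9.1429)
a(H, P) = 3
(1/a((-4 + 6)², Q))² = (1/3)² = (⅓)² = ⅑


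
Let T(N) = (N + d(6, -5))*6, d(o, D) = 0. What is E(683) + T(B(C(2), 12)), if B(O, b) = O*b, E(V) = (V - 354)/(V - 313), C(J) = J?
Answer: 53609/370 ≈ 144.89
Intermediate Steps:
E(V) = (-354 + V)/(-313 + V)
T(N) = 6*N (T(N) = (N + 0)*6 = N*6 = 6*N)
E(683) + T(B(C(2), 12)) = (-354 + 683)/(-313 + 683) + 6*(2*12) = 329/370 + 6*24 = (1/370)*329 + 144 = 329/370 + 144 = 53609/370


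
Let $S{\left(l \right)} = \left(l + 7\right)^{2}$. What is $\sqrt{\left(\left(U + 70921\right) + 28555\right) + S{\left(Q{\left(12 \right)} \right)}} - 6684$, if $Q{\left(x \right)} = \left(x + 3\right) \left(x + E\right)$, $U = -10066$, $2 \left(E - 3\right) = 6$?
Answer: $-6684 + \sqrt{166139} \approx -6276.4$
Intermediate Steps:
$E = 6$ ($E = 3 + \frac{1}{2} \cdot 6 = 3 + 3 = 6$)
$Q{\left(x \right)} = \left(3 + x\right) \left(6 + x\right)$ ($Q{\left(x \right)} = \left(x + 3\right) \left(x + 6\right) = \left(3 + x\right) \left(6 + x\right)$)
$S{\left(l \right)} = \left(7 + l\right)^{2}$
$\sqrt{\left(\left(U + 70921\right) + 28555\right) + S{\left(Q{\left(12 \right)} \right)}} - 6684 = \sqrt{\left(\left(-10066 + 70921\right) + 28555\right) + \left(7 + \left(18 + 12^{2} + 9 \cdot 12\right)\right)^{2}} - 6684 = \sqrt{\left(60855 + 28555\right) + \left(7 + \left(18 + 144 + 108\right)\right)^{2}} - 6684 = \sqrt{89410 + \left(7 + 270\right)^{2}} - 6684 = \sqrt{89410 + 277^{2}} - 6684 = \sqrt{89410 + 76729} - 6684 = \sqrt{166139} - 6684 = -6684 + \sqrt{166139}$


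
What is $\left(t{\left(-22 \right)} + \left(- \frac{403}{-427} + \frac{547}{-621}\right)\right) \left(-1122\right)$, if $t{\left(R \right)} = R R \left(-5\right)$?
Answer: $\frac{239991104804}{88389} \approx 2.7152 \cdot 10^{6}$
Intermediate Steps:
$t{\left(R \right)} = - 5 R^{2}$ ($t{\left(R \right)} = R^{2} \left(-5\right) = - 5 R^{2}$)
$\left(t{\left(-22 \right)} + \left(- \frac{403}{-427} + \frac{547}{-621}\right)\right) \left(-1122\right) = \left(- 5 \left(-22\right)^{2} + \left(- \frac{403}{-427} + \frac{547}{-621}\right)\right) \left(-1122\right) = \left(\left(-5\right) 484 + \left(\left(-403\right) \left(- \frac{1}{427}\right) + 547 \left(- \frac{1}{621}\right)\right)\right) \left(-1122\right) = \left(-2420 + \left(\frac{403}{427} - \frac{547}{621}\right)\right) \left(-1122\right) = \left(-2420 + \frac{16694}{265167}\right) \left(-1122\right) = \left(- \frac{641687446}{265167}\right) \left(-1122\right) = \frac{239991104804}{88389}$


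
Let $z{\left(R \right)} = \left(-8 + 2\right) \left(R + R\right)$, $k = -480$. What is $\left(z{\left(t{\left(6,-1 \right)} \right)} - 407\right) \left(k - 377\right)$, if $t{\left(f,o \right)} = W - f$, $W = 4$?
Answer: $328231$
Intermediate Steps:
$t{\left(f,o \right)} = 4 - f$
$z{\left(R \right)} = - 12 R$ ($z{\left(R \right)} = - 6 \cdot 2 R = - 12 R$)
$\left(z{\left(t{\left(6,-1 \right)} \right)} - 407\right) \left(k - 377\right) = \left(- 12 \left(4 - 6\right) - 407\right) \left(-480 - 377\right) = \left(- 12 \left(4 - 6\right) - 407\right) \left(-857\right) = \left(\left(-12\right) \left(-2\right) - 407\right) \left(-857\right) = \left(24 - 407\right) \left(-857\right) = \left(-383\right) \left(-857\right) = 328231$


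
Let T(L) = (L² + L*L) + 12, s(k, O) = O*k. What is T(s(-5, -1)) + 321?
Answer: 383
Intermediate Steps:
T(L) = 12 + 2*L² (T(L) = (L² + L²) + 12 = 2*L² + 12 = 12 + 2*L²)
T(s(-5, -1)) + 321 = (12 + 2*(-1*(-5))²) + 321 = (12 + 2*5²) + 321 = (12 + 2*25) + 321 = (12 + 50) + 321 = 62 + 321 = 383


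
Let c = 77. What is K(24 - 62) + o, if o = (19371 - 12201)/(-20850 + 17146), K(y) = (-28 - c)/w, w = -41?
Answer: 47475/75932 ≈ 0.62523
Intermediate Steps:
K(y) = 105/41 (K(y) = (-28 - 1*77)/(-41) = (-28 - 77)*(-1/41) = -105*(-1/41) = 105/41)
o = -3585/1852 (o = 7170/(-3704) = 7170*(-1/3704) = -3585/1852 ≈ -1.9357)
K(24 - 62) + o = 105/41 - 3585/1852 = 47475/75932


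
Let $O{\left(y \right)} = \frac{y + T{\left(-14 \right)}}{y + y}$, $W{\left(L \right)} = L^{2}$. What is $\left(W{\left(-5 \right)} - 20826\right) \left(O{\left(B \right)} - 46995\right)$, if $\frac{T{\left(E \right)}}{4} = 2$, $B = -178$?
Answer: $\frac{174000885025}{178} \approx 9.7753 \cdot 10^{8}$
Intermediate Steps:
$T{\left(E \right)} = 8$ ($T{\left(E \right)} = 4 \cdot 2 = 8$)
$O{\left(y \right)} = \frac{8 + y}{2 y}$ ($O{\left(y \right)} = \frac{y + 8}{y + y} = \frac{8 + y}{2 y}$)
$\left(W{\left(-5 \right)} - 20826\right) \left(O{\left(B \right)} - 46995\right) = \left(\left(-5\right)^{2} - 20826\right) \left(\frac{8 - 178}{2 \left(-178\right)} - 46995\right) = \left(25 - 20826\right) \left(\frac{1}{2} \left(- \frac{1}{178}\right) \left(-170\right) - 46995\right) = - 20801 \left(\frac{85}{178} - 46995\right) = \left(-20801\right) \left(- \frac{8365025}{178}\right) = \frac{174000885025}{178}$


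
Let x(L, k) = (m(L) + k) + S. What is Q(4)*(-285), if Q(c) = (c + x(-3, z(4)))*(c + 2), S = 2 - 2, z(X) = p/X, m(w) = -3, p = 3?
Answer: -5985/2 ≈ -2992.5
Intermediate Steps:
z(X) = 3/X
S = 0
x(L, k) = -3 + k (x(L, k) = (-3 + k) + 0 = -3 + k)
Q(c) = (2 + c)*(-9/4 + c) (Q(c) = (c + (-3 + 3/4))*(c + 2) = (c + (-3 + 3*(¼)))*(2 + c) = (c + (-3 + ¾))*(2 + c) = (c - 9/4)*(2 + c) = (-9/4 + c)*(2 + c) = (2 + c)*(-9/4 + c))
Q(4)*(-285) = (-9/2 + 4² - ¼*4)*(-285) = (-9/2 + 16 - 1)*(-285) = (21/2)*(-285) = -5985/2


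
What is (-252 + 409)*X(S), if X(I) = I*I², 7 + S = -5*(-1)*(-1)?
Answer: -271296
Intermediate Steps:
S = -12 (S = -7 - 5*(-1)*(-1) = -7 + 5*(-1) = -7 - 5 = -12)
X(I) = I³
(-252 + 409)*X(S) = (-252 + 409)*(-12)³ = 157*(-1728) = -271296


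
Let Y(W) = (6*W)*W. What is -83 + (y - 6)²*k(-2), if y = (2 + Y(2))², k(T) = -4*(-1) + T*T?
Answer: 3591117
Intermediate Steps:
k(T) = 4 + T²
Y(W) = 6*W²
y = 676 (y = (2 + 6*2²)² = (2 + 6*4)² = (2 + 24)² = 26² = 676)
-83 + (y - 6)²*k(-2) = -83 + (676 - 6)²*(4 + (-2)²) = -83 + 670²*(4 + 4) = -83 + 448900*8 = -83 + 3591200 = 3591117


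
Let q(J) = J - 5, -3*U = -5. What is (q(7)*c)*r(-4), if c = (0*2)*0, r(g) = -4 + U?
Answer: 0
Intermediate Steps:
U = 5/3 (U = -1/3*(-5) = 5/3 ≈ 1.6667)
r(g) = -7/3 (r(g) = -4 + 5/3 = -7/3)
q(J) = -5 + J
c = 0 (c = 0*0 = 0)
(q(7)*c)*r(-4) = ((-5 + 7)*0)*(-7/3) = (2*0)*(-7/3) = 0*(-7/3) = 0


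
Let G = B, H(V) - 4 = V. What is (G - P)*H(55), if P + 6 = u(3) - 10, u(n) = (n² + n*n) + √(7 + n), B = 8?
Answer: 354 - 59*√10 ≈ 167.43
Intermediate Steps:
H(V) = 4 + V
G = 8
u(n) = √(7 + n) + 2*n² (u(n) = (n² + n²) + √(7 + n) = 2*n² + √(7 + n) = √(7 + n) + 2*n²)
P = 2 + √10 (P = -6 + ((√(7 + 3) + 2*3²) - 10) = -6 + ((√10 + 2*9) - 10) = -6 + ((√10 + 18) - 10) = -6 + ((18 + √10) - 10) = -6 + (8 + √10) = 2 + √10 ≈ 5.1623)
(G - P)*H(55) = (8 - (2 + √10))*(4 + 55) = (8 + (-2 - √10))*59 = (6 - √10)*59 = 354 - 59*√10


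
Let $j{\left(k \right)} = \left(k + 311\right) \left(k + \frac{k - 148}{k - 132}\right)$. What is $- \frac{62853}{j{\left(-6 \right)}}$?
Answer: $\frac{4336857}{102785} \approx 42.193$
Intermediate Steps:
$j{\left(k \right)} = \left(311 + k\right) \left(k + \frac{-148 + k}{-132 + k}\right)$
$- \frac{62853}{j{\left(-6 \right)}} = - \frac{62853}{\frac{1}{-132 - 6} \left(-46028 + \left(-6\right)^{3} - -245334 + 180 \left(-6\right)^{2}\right)} = - \frac{62853}{\frac{1}{-138} \left(-46028 - 216 + 245334 + 180 \cdot 36\right)} = - \frac{62853}{\left(- \frac{1}{138}\right) \left(-46028 - 216 + 245334 + 6480\right)} = - \frac{62853}{\left(- \frac{1}{138}\right) 205570} = - \frac{62853}{- \frac{102785}{69}} = \left(-62853\right) \left(- \frac{69}{102785}\right) = \frac{4336857}{102785}$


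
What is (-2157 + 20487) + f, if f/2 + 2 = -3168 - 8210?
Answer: -4430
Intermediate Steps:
f = -22760 (f = -4 + 2*(-3168 - 8210) = -4 + 2*(-11378) = -4 - 22756 = -22760)
(-2157 + 20487) + f = (-2157 + 20487) - 22760 = 18330 - 22760 = -4430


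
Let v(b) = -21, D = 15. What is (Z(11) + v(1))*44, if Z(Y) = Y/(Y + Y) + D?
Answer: -242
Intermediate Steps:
Z(Y) = 31/2 (Z(Y) = Y/(Y + Y) + 15 = Y/((2*Y)) + 15 = (1/(2*Y))*Y + 15 = ½ + 15 = 31/2)
(Z(11) + v(1))*44 = (31/2 - 21)*44 = -11/2*44 = -242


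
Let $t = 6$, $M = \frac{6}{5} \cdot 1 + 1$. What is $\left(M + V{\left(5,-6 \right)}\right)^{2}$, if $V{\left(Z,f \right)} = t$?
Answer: $\frac{1681}{25} \approx 67.24$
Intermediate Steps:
$M = \frac{11}{5}$ ($M = 6 \cdot \frac{1}{5} \cdot 1 + 1 = \frac{6}{5} \cdot 1 + 1 = \frac{6}{5} + 1 = \frac{11}{5} \approx 2.2$)
$V{\left(Z,f \right)} = 6$
$\left(M + V{\left(5,-6 \right)}\right)^{2} = \left(\frac{11}{5} + 6\right)^{2} = \left(\frac{41}{5}\right)^{2} = \frac{1681}{25}$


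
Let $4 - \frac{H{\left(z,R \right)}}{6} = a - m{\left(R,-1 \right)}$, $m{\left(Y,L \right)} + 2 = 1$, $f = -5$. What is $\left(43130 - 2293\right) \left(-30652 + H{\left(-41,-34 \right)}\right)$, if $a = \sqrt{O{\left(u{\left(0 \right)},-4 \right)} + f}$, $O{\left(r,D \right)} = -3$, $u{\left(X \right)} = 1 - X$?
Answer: $-1251000658 - 490044 i \sqrt{2} \approx -1.251 \cdot 10^{9} - 6.9303 \cdot 10^{5} i$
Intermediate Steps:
$m{\left(Y,L \right)} = -1$ ($m{\left(Y,L \right)} = -2 + 1 = -1$)
$a = 2 i \sqrt{2}$ ($a = \sqrt{-3 - 5} = \sqrt{-8} = 2 i \sqrt{2} \approx 2.8284 i$)
$H{\left(z,R \right)} = 18 - 12 i \sqrt{2}$ ($H{\left(z,R \right)} = 24 - 6 \left(2 i \sqrt{2} - -1\right) = 24 - 6 \left(2 i \sqrt{2} + 1\right) = 24 - 6 \left(1 + 2 i \sqrt{2}\right) = 24 - \left(6 + 12 i \sqrt{2}\right) = 18 - 12 i \sqrt{2}$)
$\left(43130 - 2293\right) \left(-30652 + H{\left(-41,-34 \right)}\right) = \left(43130 - 2293\right) \left(-30652 + \left(18 - 12 i \sqrt{2}\right)\right) = 40837 \left(-30634 - 12 i \sqrt{2}\right) = -1251000658 - 490044 i \sqrt{2}$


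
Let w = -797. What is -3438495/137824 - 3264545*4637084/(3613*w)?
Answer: 2086365591407466025/396872615264 ≈ 5.2570e+6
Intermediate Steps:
-3438495/137824 - 3264545*4637084/(3613*w) = -3438495/137824 - 3264545/(-3613*(-797)/(-4637084)) = -3438495*1/137824 - 3264545/(2879561*(-1/4637084)) = -3438495/137824 - 3264545/(-2879561/4637084) = -3438495/137824 - 3264545*(-4637084/2879561) = -3438495/137824 + 15137969386780/2879561 = 2086365591407466025/396872615264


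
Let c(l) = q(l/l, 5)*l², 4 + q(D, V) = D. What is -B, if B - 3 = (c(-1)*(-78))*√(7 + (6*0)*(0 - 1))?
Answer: -3 - 234*√7 ≈ -622.11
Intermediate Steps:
q(D, V) = -4 + D
c(l) = -3*l² (c(l) = (-4 + l/l)*l² = (-4 + 1)*l² = -3*l²)
B = 3 + 234*√7 (B = 3 + (-3*(-1)²*(-78))*√(7 + (6*0)*(0 - 1)) = 3 + (-3*1*(-78))*√(7 + 0*(-1)) = 3 + (-3*(-78))*√(7 + 0) = 3 + 234*√7 ≈ 622.11)
-B = -(3 + 234*√7) = -3 - 234*√7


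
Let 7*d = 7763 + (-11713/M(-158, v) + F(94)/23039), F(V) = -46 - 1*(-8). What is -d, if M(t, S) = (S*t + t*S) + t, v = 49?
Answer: -2797868444405/2522632266 ≈ -1109.1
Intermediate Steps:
F(V) = -38 (F(V) = -46 + 8 = -38)
M(t, S) = t + 2*S*t (M(t, S) = (S*t + S*t) + t = 2*S*t + t = t + 2*S*t)
d = 2797868444405/2522632266 (d = (7763 + (-11713*(-1/(158*(1 + 2*49))) - 38/23039))/7 = (7763 + (-11713*(-1/(158*(1 + 98))) - 38*1/23039))/7 = (7763 + (-11713/((-158*99)) - 38/23039))/7 = (7763 + (-11713/(-15642) - 38/23039))/7 = (7763 + (-11713*(-1/15642) - 38/23039))/7 = (7763 + (11713/15642 - 38/23039))/7 = (7763 + 269261411/360376038)/7 = (⅐)*(2797868444405/360376038) = 2797868444405/2522632266 ≈ 1109.1)
-d = -1*2797868444405/2522632266 = -2797868444405/2522632266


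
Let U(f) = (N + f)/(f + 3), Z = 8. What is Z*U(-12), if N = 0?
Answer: 32/3 ≈ 10.667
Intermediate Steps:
U(f) = f/(3 + f) (U(f) = (0 + f)/(f + 3) = f/(3 + f))
Z*U(-12) = 8*(-12/(3 - 12)) = 8*(-12/(-9)) = 8*(-12*(-⅑)) = 8*(4/3) = 32/3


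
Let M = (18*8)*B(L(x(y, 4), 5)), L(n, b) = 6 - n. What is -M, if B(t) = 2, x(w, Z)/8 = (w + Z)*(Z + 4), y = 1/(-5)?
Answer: -288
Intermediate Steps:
y = -1/5 ≈ -0.20000
x(w, Z) = 8*(4 + Z)*(Z + w) (x(w, Z) = 8*((w + Z)*(Z + 4)) = 8*((Z + w)*(4 + Z)) = 8*((4 + Z)*(Z + w)) = 8*(4 + Z)*(Z + w))
M = 288 (M = (18*8)*2 = 144*2 = 288)
-M = -1*288 = -288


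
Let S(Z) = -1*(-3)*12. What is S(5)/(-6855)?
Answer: -12/2285 ≈ -0.0052516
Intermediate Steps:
S(Z) = 36 (S(Z) = 3*12 = 36)
S(5)/(-6855) = 36/(-6855) = 36*(-1/6855) = -12/2285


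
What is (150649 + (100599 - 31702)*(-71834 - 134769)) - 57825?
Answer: -14234234067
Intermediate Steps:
(150649 + (100599 - 31702)*(-71834 - 134769)) - 57825 = (150649 + 68897*(-206603)) - 57825 = (150649 - 14234326891) - 57825 = -14234176242 - 57825 = -14234234067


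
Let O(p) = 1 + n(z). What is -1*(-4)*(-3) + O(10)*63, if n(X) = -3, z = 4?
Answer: -138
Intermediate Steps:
O(p) = -2 (O(p) = 1 - 3 = -2)
-1*(-4)*(-3) + O(10)*63 = -1*(-4)*(-3) - 2*63 = 4*(-3) - 126 = -12 - 126 = -138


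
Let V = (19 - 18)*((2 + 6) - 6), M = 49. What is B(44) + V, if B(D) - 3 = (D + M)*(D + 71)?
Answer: 10700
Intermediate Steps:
B(D) = 3 + (49 + D)*(71 + D) (B(D) = 3 + (D + 49)*(D + 71) = 3 + (49 + D)*(71 + D))
V = 2 (V = 1*(8 - 6) = 1*2 = 2)
B(44) + V = (3482 + 44² + 120*44) + 2 = (3482 + 1936 + 5280) + 2 = 10698 + 2 = 10700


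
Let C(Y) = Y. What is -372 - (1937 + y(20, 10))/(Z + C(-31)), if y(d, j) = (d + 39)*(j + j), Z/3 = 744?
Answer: -821889/2201 ≈ -373.42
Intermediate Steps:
Z = 2232 (Z = 3*744 = 2232)
y(d, j) = 2*j*(39 + d) (y(d, j) = (39 + d)*(2*j) = 2*j*(39 + d))
-372 - (1937 + y(20, 10))/(Z + C(-31)) = -372 - (1937 + 2*10*(39 + 20))/(2232 - 31) = -372 - (1937 + 2*10*59)/2201 = -372 - (1937 + 1180)/2201 = -372 - 3117/2201 = -821889/2201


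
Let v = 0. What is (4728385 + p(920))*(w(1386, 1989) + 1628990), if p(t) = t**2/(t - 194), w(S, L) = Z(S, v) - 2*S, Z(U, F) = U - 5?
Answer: 931435278377015/121 ≈ 7.6978e+12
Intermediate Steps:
Z(U, F) = -5 + U
w(S, L) = -5 - S (w(S, L) = (-5 + S) - 2*S = -5 - S)
p(t) = t**2/(-194 + t)
(4728385 + p(920))*(w(1386, 1989) + 1628990) = (4728385 + 920**2/(-194 + 920))*((-5 - 1*1386) + 1628990) = (4728385 + 846400/726)*((-5 - 1386) + 1628990) = (4728385 + 846400*(1/726))*(-1391 + 1628990) = (4728385 + 423200/363)*1627599 = (1716826955/363)*1627599 = 931435278377015/121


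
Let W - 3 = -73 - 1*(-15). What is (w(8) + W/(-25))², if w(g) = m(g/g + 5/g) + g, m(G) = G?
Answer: 223729/1600 ≈ 139.83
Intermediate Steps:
W = -55 (W = 3 + (-73 - 1*(-15)) = 3 + (-73 + 15) = 3 - 58 = -55)
w(g) = 1 + g + 5/g (w(g) = (g/g + 5/g) + g = (1 + 5/g) + g = 1 + g + 5/g)
(w(8) + W/(-25))² = ((1 + 8 + 5/8) - 55/(-25))² = ((1 + 8 + 5*(⅛)) - 55*(-1/25))² = ((1 + 8 + 5/8) + 11/5)² = (77/8 + 11/5)² = (473/40)² = 223729/1600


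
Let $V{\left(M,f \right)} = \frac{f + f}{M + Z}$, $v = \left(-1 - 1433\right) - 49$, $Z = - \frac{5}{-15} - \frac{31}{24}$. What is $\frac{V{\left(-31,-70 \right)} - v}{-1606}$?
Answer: $- \frac{103711}{111982} \approx -0.92614$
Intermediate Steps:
$Z = - \frac{23}{24}$ ($Z = \left(-5\right) \left(- \frac{1}{15}\right) - \frac{31}{24} = \frac{1}{3} - \frac{31}{24} = - \frac{23}{24} \approx -0.95833$)
$v = -1483$ ($v = -1434 - 49 = -1483$)
$V{\left(M,f \right)} = \frac{2 f}{- \frac{23}{24} + M}$ ($V{\left(M,f \right)} = \frac{f + f}{M - \frac{23}{24}} = \frac{2 f}{- \frac{23}{24} + M}$)
$\frac{V{\left(-31,-70 \right)} - v}{-1606} = \frac{48 \left(-70\right) \frac{1}{-23 + 24 \left(-31\right)} - -1483}{-1606} = \left(48 \left(-70\right) \frac{1}{-23 - 744} + 1483\right) \left(- \frac{1}{1606}\right) = \left(48 \left(-70\right) \frac{1}{-767} + 1483\right) \left(- \frac{1}{1606}\right) = \left(48 \left(-70\right) \left(- \frac{1}{767}\right) + 1483\right) \left(- \frac{1}{1606}\right) = \left(\frac{3360}{767} + 1483\right) \left(- \frac{1}{1606}\right) = \frac{1140821}{767} \left(- \frac{1}{1606}\right) = - \frac{103711}{111982}$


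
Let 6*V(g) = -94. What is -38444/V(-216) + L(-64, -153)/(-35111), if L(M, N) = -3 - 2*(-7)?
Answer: 4049421335/1650217 ≈ 2453.9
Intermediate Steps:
V(g) = -47/3 (V(g) = (1/6)*(-94) = -47/3)
L(M, N) = 11 (L(M, N) = -3 + 14 = 11)
-38444/V(-216) + L(-64, -153)/(-35111) = -38444/(-47/3) + 11/(-35111) = -38444*(-3/47) + 11*(-1/35111) = 115332/47 - 11/35111 = 4049421335/1650217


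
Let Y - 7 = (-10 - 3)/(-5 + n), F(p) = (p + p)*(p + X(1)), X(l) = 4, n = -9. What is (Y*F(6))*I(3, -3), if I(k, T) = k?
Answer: 19980/7 ≈ 2854.3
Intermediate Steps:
F(p) = 2*p*(4 + p) (F(p) = (p + p)*(p + 4) = (2*p)*(4 + p) = 2*p*(4 + p))
Y = 111/14 (Y = 7 + (-10 - 3)/(-5 - 9) = 7 - 13/(-14) = 7 - 13*(-1/14) = 7 + 13/14 = 111/14 ≈ 7.9286)
(Y*F(6))*I(3, -3) = (111*(2*6*(4 + 6))/14)*3 = (111*(2*6*10)/14)*3 = ((111/14)*120)*3 = (6660/7)*3 = 19980/7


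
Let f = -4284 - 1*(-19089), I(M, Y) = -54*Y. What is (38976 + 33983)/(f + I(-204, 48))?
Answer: 72959/12213 ≈ 5.9739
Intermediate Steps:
f = 14805 (f = -4284 + 19089 = 14805)
(38976 + 33983)/(f + I(-204, 48)) = (38976 + 33983)/(14805 - 54*48) = 72959/(14805 - 2592) = 72959/12213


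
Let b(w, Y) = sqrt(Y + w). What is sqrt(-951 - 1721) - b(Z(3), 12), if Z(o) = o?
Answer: -sqrt(15) + 4*I*sqrt(167) ≈ -3.873 + 51.691*I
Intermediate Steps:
sqrt(-951 - 1721) - b(Z(3), 12) = sqrt(-951 - 1721) - sqrt(12 + 3) = sqrt(-2672) - sqrt(15) = 4*I*sqrt(167) - sqrt(15) = -sqrt(15) + 4*I*sqrt(167)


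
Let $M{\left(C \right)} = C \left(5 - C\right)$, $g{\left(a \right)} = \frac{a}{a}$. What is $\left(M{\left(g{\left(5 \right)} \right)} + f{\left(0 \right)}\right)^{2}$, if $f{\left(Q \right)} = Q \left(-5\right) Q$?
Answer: $16$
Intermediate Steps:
$f{\left(Q \right)} = - 5 Q^{2}$ ($f{\left(Q \right)} = - 5 Q Q = - 5 Q^{2}$)
$g{\left(a \right)} = 1$
$\left(M{\left(g{\left(5 \right)} \right)} + f{\left(0 \right)}\right)^{2} = \left(1 \left(5 - 1\right) - 5 \cdot 0^{2}\right)^{2} = \left(1 \left(5 - 1\right) - 0\right)^{2} = \left(1 \cdot 4 + 0\right)^{2} = \left(4 + 0\right)^{2} = 4^{2} = 16$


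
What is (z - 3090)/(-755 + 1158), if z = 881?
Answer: -2209/403 ≈ -5.4814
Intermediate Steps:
(z - 3090)/(-755 + 1158) = (881 - 3090)/(-755 + 1158) = -2209/403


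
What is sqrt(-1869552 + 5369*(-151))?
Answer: 11*I*sqrt(22151) ≈ 1637.2*I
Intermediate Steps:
sqrt(-1869552 + 5369*(-151)) = sqrt(-1869552 - 810719) = sqrt(-2680271) = 11*I*sqrt(22151)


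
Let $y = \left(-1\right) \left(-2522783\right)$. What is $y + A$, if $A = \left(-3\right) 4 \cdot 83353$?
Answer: $1522547$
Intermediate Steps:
$A = -1000236$ ($A = \left(-12\right) 83353 = -1000236$)
$y = 2522783$
$y + A = 2522783 - 1000236 = 1522547$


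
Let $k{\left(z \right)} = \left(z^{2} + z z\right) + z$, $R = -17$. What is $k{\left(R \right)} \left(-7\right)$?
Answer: $-3927$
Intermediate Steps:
$k{\left(z \right)} = z + 2 z^{2}$ ($k{\left(z \right)} = \left(z^{2} + z^{2}\right) + z = 2 z^{2} + z = z + 2 z^{2}$)
$k{\left(R \right)} \left(-7\right) = - 17 \left(1 + 2 \left(-17\right)\right) \left(-7\right) = - 17 \left(1 - 34\right) \left(-7\right) = \left(-17\right) \left(-33\right) \left(-7\right) = 561 \left(-7\right) = -3927$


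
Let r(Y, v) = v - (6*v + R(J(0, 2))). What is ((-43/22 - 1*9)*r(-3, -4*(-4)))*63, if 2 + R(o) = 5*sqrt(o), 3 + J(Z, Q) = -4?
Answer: 592137/11 + 75915*I*sqrt(7)/22 ≈ 53831.0 + 9129.6*I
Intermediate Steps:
J(Z, Q) = -7 (J(Z, Q) = -3 - 4 = -7)
R(o) = -2 + 5*sqrt(o)
r(Y, v) = 2 - 5*v - 5*I*sqrt(7) (r(Y, v) = v - (6*v + (-2 + 5*sqrt(-7))) = v - (6*v + (-2 + 5*(I*sqrt(7)))) = v - (6*v + (-2 + 5*I*sqrt(7))) = v - (-2 + 6*v + 5*I*sqrt(7)) = v + (2 - 6*v - 5*I*sqrt(7)) = 2 - 5*v - 5*I*sqrt(7))
((-43/22 - 1*9)*r(-3, -4*(-4)))*63 = ((-43/22 - 1*9)*(2 - (-20)*(-4) - 5*I*sqrt(7)))*63 = ((-43*1/22 - 9)*(2 - 5*16 - 5*I*sqrt(7)))*63 = ((-43/22 - 9)*(2 - 80 - 5*I*sqrt(7)))*63 = -241*(-78 - 5*I*sqrt(7))/22*63 = (9399/11 + 1205*I*sqrt(7)/22)*63 = 592137/11 + 75915*I*sqrt(7)/22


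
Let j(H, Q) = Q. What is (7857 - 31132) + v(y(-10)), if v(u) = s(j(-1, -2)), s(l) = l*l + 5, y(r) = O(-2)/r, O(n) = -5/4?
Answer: -23266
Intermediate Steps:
O(n) = -5/4 (O(n) = -5*¼ = -5/4)
y(r) = -5/(4*r)
s(l) = 5 + l² (s(l) = l² + 5 = 5 + l²)
v(u) = 9 (v(u) = 5 + (-2)² = 5 + 4 = 9)
(7857 - 31132) + v(y(-10)) = (7857 - 31132) + 9 = -23275 + 9 = -23266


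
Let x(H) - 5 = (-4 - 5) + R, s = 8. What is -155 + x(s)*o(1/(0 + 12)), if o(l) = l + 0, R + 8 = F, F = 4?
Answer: -467/3 ≈ -155.67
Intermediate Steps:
R = -4 (R = -8 + 4 = -4)
o(l) = l
x(H) = -8 (x(H) = 5 + ((-4 - 5) - 4) = 5 + (-9 - 4) = 5 - 13 = -8)
-155 + x(s)*o(1/(0 + 12)) = -155 - 8/(0 + 12) = -155 - 8/12 = -155 - 8*1/12 = -155 - ⅔ = -467/3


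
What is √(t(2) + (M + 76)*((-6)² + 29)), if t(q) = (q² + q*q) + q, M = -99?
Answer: 3*I*√165 ≈ 38.536*I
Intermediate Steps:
t(q) = q + 2*q² (t(q) = (q² + q²) + q = 2*q² + q = q + 2*q²)
√(t(2) + (M + 76)*((-6)² + 29)) = √(2*(1 + 2*2) + (-99 + 76)*((-6)² + 29)) = √(2*(1 + 4) - 23*(36 + 29)) = √(2*5 - 23*65) = √(10 - 1495) = √(-1485) = 3*I*√165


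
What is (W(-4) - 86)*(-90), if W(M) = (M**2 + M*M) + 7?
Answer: 4230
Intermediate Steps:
W(M) = 7 + 2*M**2 (W(M) = (M**2 + M**2) + 7 = 2*M**2 + 7 = 7 + 2*M**2)
(W(-4) - 86)*(-90) = ((7 + 2*(-4)**2) - 86)*(-90) = ((7 + 2*16) - 86)*(-90) = ((7 + 32) - 86)*(-90) = (39 - 86)*(-90) = -47*(-90) = 4230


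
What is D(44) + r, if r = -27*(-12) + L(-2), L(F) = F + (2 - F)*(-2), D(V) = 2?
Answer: 316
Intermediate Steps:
L(F) = -4 + 3*F (L(F) = F + (-4 + 2*F) = -4 + 3*F)
r = 314 (r = -27*(-12) + (-4 + 3*(-2)) = 324 + (-4 - 6) = 324 - 10 = 314)
D(44) + r = 2 + 314 = 316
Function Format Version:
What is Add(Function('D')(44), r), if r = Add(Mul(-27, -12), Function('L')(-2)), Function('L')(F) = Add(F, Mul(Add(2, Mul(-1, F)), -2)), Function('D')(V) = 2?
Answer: 316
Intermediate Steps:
Function('L')(F) = Add(-4, Mul(3, F)) (Function('L')(F) = Add(F, Add(-4, Mul(2, F))) = Add(-4, Mul(3, F)))
r = 314 (r = Add(Mul(-27, -12), Add(-4, Mul(3, -2))) = Add(324, Add(-4, -6)) = Add(324, -10) = 314)
Add(Function('D')(44), r) = Add(2, 314) = 316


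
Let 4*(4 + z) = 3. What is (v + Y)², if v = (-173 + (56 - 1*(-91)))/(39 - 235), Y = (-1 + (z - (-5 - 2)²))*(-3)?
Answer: 982007569/38416 ≈ 25562.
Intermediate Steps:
z = -13/4 (z = -4 + (¼)*3 = -4 + ¾ = -13/4 ≈ -3.2500)
Y = 639/4 (Y = (-1 + (-13/4 - (-5 - 2)²))*(-3) = (-1 + (-13/4 - 1*(-7)²))*(-3) = (-1 + (-13/4 - 1*49))*(-3) = (-1 + (-13/4 - 49))*(-3) = (-1 - 209/4)*(-3) = -213/4*(-3) = 639/4 ≈ 159.75)
v = 13/98 (v = (-173 + (56 + 91))/(-196) = (-173 + 147)*(-1/196) = -26*(-1/196) = 13/98 ≈ 0.13265)
(v + Y)² = (13/98 + 639/4)² = (31337/196)² = 982007569/38416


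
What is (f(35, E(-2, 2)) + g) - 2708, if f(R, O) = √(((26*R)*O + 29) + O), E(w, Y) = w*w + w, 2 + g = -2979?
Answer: -5689 + √1851 ≈ -5646.0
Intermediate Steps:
g = -2981 (g = -2 - 2979 = -2981)
E(w, Y) = w + w² (E(w, Y) = w² + w = w + w²)
f(R, O) = √(29 + O + 26*O*R) (f(R, O) = √((26*O*R + 29) + O) = √((29 + 26*O*R) + O) = √(29 + O + 26*O*R))
(f(35, E(-2, 2)) + g) - 2708 = (√(29 - 2*(1 - 2) + 26*(-2*(1 - 2))*35) - 2981) - 2708 = (√(29 - 2*(-1) + 26*(-2*(-1))*35) - 2981) - 2708 = (√(29 + 2 + 26*2*35) - 2981) - 2708 = (√(29 + 2 + 1820) - 2981) - 2708 = (√1851 - 2981) - 2708 = (-2981 + √1851) - 2708 = -5689 + √1851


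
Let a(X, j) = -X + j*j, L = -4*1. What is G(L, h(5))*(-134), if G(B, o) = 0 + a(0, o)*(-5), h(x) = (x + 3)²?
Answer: 2744320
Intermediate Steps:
h(x) = (3 + x)²
L = -4
a(X, j) = j² - X (a(X, j) = -X + j² = j² - X)
G(B, o) = -5*o² (G(B, o) = 0 + (o² - 1*0)*(-5) = 0 + (o² + 0)*(-5) = 0 + o²*(-5) = 0 - 5*o² = -5*o²)
G(L, h(5))*(-134) = -5*(3 + 5)⁴*(-134) = -5*(8²)²*(-134) = -5*64²*(-134) = -5*4096*(-134) = -20480*(-134) = 2744320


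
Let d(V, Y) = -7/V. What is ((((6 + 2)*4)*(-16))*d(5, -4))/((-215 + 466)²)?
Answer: 3584/315005 ≈ 0.011378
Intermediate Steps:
((((6 + 2)*4)*(-16))*d(5, -4))/((-215 + 466)²) = ((((6 + 2)*4)*(-16))*(-7/5))/((-215 + 466)²) = (((8*4)*(-16))*(-7*⅕))/(251²) = ((32*(-16))*(-7/5))/63001 = -512*(-7/5)*(1/63001) = (3584/5)*(1/63001) = 3584/315005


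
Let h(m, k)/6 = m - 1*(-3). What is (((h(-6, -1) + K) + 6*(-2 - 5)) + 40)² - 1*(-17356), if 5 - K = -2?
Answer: 17525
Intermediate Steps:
K = 7 (K = 5 - 1*(-2) = 5 + 2 = 7)
h(m, k) = 18 + 6*m (h(m, k) = 6*(m - 1*(-3)) = 6*(m + 3) = 6*(3 + m) = 18 + 6*m)
(((h(-6, -1) + K) + 6*(-2 - 5)) + 40)² - 1*(-17356) = ((((18 + 6*(-6)) + 7) + 6*(-2 - 5)) + 40)² - 1*(-17356) = ((((18 - 36) + 7) + 6*(-7)) + 40)² + 17356 = (((-18 + 7) - 42) + 40)² + 17356 = ((-11 - 42) + 40)² + 17356 = (-53 + 40)² + 17356 = (-13)² + 17356 = 169 + 17356 = 17525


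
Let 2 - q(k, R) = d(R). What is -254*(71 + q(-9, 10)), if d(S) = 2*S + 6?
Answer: -11938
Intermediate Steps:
d(S) = 6 + 2*S
q(k, R) = -4 - 2*R (q(k, R) = 2 - (6 + 2*R) = 2 + (-6 - 2*R) = -4 - 2*R)
-254*(71 + q(-9, 10)) = -254*(71 + (-4 - 2*10)) = -254*(71 + (-4 - 20)) = -254*(71 - 24) = -254*47 = -11938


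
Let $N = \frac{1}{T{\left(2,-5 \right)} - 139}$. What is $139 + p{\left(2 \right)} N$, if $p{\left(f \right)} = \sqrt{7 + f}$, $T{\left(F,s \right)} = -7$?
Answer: $\frac{20291}{146} \approx 138.98$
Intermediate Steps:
$N = - \frac{1}{146}$ ($N = \frac{1}{-7 - 139} = \frac{1}{-146} = - \frac{1}{146} \approx -0.0068493$)
$139 + p{\left(2 \right)} N = 139 + \sqrt{7 + 2} \left(- \frac{1}{146}\right) = 139 + \sqrt{9} \left(- \frac{1}{146}\right) = 139 + 3 \left(- \frac{1}{146}\right) = 139 - \frac{3}{146} = \frac{20291}{146}$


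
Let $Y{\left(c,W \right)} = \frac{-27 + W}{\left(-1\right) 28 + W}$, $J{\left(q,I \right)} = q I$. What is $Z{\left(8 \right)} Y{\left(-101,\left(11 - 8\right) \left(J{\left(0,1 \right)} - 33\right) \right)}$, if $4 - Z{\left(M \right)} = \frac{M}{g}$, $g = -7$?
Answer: $\frac{648}{127} \approx 5.1024$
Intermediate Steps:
$J{\left(q,I \right)} = I q$
$Y{\left(c,W \right)} = \frac{-27 + W}{-28 + W}$
$Z{\left(M \right)} = 4 + \frac{M}{7}$ ($Z{\left(M \right)} = 4 - \frac{M}{-7} = 4 - M \left(- \frac{1}{7}\right) = 4 - - \frac{M}{7} = 4 + \frac{M}{7}$)
$Z{\left(8 \right)} Y{\left(-101,\left(11 - 8\right) \left(J{\left(0,1 \right)} - 33\right) \right)} = \left(4 + \frac{1}{7} \cdot 8\right) \frac{-27 + \left(11 - 8\right) \left(1 \cdot 0 - 33\right)}{-28 + \left(11 - 8\right) \left(1 \cdot 0 - 33\right)} = \left(4 + \frac{8}{7}\right) \frac{-27 + 3 \left(0 - 33\right)}{-28 + 3 \left(0 - 33\right)} = \frac{36 \frac{-27 + 3 \left(-33\right)}{-28 + 3 \left(-33\right)}}{7} = \frac{36 \frac{-27 - 99}{-28 - 99}}{7} = \frac{36 \frac{1}{-127} \left(-126\right)}{7} = \frac{36 \left(\left(- \frac{1}{127}\right) \left(-126\right)\right)}{7} = \frac{36}{7} \cdot \frac{126}{127} = \frac{648}{127}$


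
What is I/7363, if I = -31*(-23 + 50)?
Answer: -837/7363 ≈ -0.11368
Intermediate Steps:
I = -837 (I = -31*27 = -837)
I/7363 = -837/7363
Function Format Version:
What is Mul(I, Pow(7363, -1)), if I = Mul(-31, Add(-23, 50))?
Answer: Rational(-837, 7363) ≈ -0.11368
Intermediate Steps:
I = -837 (I = Mul(-31, 27) = -837)
Mul(I, Pow(7363, -1)) = Mul(-837, Pow(7363, -1)) = Mul(-837, Rational(1, 7363)) = Rational(-837, 7363)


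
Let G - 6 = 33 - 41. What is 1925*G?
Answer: -3850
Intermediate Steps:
G = -2 (G = 6 + (33 - 41) = 6 - 8 = -2)
1925*G = 1925*(-2) = -3850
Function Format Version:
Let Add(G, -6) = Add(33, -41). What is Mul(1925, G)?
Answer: -3850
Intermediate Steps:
G = -2 (G = Add(6, Add(33, -41)) = Add(6, -8) = -2)
Mul(1925, G) = Mul(1925, -2) = -3850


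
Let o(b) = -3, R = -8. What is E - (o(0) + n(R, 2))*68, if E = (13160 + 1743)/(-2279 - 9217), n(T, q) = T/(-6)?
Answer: 1287977/11496 ≈ 112.04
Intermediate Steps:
n(T, q) = -T/6 (n(T, q) = T*(-⅙) = -T/6)
E = -14903/11496 (E = 14903/(-11496) = 14903*(-1/11496) = -14903/11496 ≈ -1.2964)
E - (o(0) + n(R, 2))*68 = -14903/11496 - (-3 - ⅙*(-8))*68 = -14903/11496 - (-3 + 4/3)*68 = -14903/11496 - (-5)*68/3 = -14903/11496 - 1*(-340/3) = -14903/11496 + 340/3 = 1287977/11496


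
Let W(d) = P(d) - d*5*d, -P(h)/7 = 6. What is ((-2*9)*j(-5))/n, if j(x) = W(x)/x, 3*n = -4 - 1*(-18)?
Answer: -4509/35 ≈ -128.83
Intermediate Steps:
n = 14/3 (n = (-4 - 1*(-18))/3 = (-4 + 18)/3 = (⅓)*14 = 14/3 ≈ 4.6667)
P(h) = -42 (P(h) = -7*6 = -42)
W(d) = -42 - 5*d² (W(d) = -42 - d*5*d = -42 - 5*d*d = -42 - 5*d²)
j(x) = (-42 - 5*x²)/x
((-2*9)*j(-5))/n = ((-2*9)*(-42/(-5) - 5*(-5)))/(14/3) = -18*(-42*(-⅕) + 25)*(3/14) = -18*(42/5 + 25)*(3/14) = -18*167/5*(3/14) = -3006/5*3/14 = -4509/35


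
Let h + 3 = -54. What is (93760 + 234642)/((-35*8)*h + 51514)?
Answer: 164201/33737 ≈ 4.8671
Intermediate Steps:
h = -57 (h = -3 - 54 = -57)
(93760 + 234642)/((-35*8)*h + 51514) = (93760 + 234642)/(-35*8*(-57) + 51514) = 328402/(-280*(-57) + 51514) = 328402/(15960 + 51514) = 328402/67474 = 328402*(1/67474) = 164201/33737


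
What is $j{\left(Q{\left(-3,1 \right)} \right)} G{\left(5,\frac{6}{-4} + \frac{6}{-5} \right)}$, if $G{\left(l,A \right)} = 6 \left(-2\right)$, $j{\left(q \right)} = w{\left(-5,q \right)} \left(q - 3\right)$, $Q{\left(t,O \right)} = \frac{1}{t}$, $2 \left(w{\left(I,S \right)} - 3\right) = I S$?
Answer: $\frac{460}{3} \approx 153.33$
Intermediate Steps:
$w{\left(I,S \right)} = 3 + \frac{I S}{2}$
$j{\left(q \right)} = \left(-3 + q\right) \left(3 - \frac{5 q}{2}\right)$ ($j{\left(q \right)} = \left(3 + \frac{1}{2} \left(-5\right) q\right) \left(q - 3\right) = \left(3 - \frac{5 q}{2}\right) \left(-3 + q\right) = \left(-3 + q\right) \left(3 - \frac{5 q}{2}\right)$)
$G{\left(l,A \right)} = -12$
$j{\left(Q{\left(-3,1 \right)} \right)} G{\left(5,\frac{6}{-4} + \frac{6}{-5} \right)} = - \frac{\left(-6 + \frac{5}{-3}\right) \left(-3 + \frac{1}{-3}\right)}{2} \left(-12\right) = - \frac{\left(-6 + 5 \left(- \frac{1}{3}\right)\right) \left(-3 - \frac{1}{3}\right)}{2} \left(-12\right) = \left(- \frac{1}{2}\right) \left(-6 - \frac{5}{3}\right) \left(- \frac{10}{3}\right) \left(-12\right) = \left(- \frac{1}{2}\right) \left(- \frac{23}{3}\right) \left(- \frac{10}{3}\right) \left(-12\right) = \left(- \frac{115}{9}\right) \left(-12\right) = \frac{460}{3}$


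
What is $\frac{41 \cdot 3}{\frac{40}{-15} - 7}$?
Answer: $- \frac{369}{29} \approx -12.724$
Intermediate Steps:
$\frac{41 \cdot 3}{\frac{40}{-15} - 7} = \frac{123}{40 \left(- \frac{1}{15}\right) - 7} = \frac{123}{- \frac{8}{3} - 7} = \frac{123}{- \frac{29}{3}} = 123 \left(- \frac{3}{29}\right) = - \frac{369}{29}$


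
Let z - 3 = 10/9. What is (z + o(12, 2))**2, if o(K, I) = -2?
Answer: 361/81 ≈ 4.4568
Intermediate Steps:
z = 37/9 (z = 3 + 10/9 = 37/9 ≈ 4.1111)
(z + o(12, 2))**2 = (37/9 - 2)**2 = (19/9)**2 = 361/81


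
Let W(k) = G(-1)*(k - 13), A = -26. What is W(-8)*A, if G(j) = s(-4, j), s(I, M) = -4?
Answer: -2184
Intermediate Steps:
G(j) = -4
W(k) = 52 - 4*k (W(k) = -4*(k - 13) = -4*(-13 + k) = 52 - 4*k)
W(-8)*A = (52 - 4*(-8))*(-26) = (52 + 32)*(-26) = 84*(-26) = -2184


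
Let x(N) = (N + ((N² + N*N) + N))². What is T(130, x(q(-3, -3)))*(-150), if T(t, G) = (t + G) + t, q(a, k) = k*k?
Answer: -4899000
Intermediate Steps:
q(a, k) = k²
x(N) = (2*N + 2*N²)² (x(N) = (N + ((N² + N²) + N))² = (N + (2*N² + N))² = (N + (N + 2*N²))² = (2*N + 2*N²)²)
T(t, G) = G + 2*t (T(t, G) = (G + t) + t = G + 2*t)
T(130, x(q(-3, -3)))*(-150) = (4*((-3)²)²*(1 + (-3)²)² + 2*130)*(-150) = (4*9²*(1 + 9)² + 260)*(-150) = (4*81*10² + 260)*(-150) = (4*81*100 + 260)*(-150) = (32400 + 260)*(-150) = 32660*(-150) = -4899000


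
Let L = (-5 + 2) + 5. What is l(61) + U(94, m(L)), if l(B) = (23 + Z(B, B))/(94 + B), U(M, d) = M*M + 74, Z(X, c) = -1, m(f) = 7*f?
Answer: 1381072/155 ≈ 8910.1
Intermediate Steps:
L = 2 (L = -3 + 5 = 2)
U(M, d) = 74 + M² (U(M, d) = M² + 74 = 74 + M²)
l(B) = 22/(94 + B) (l(B) = (23 - 1)/(94 + B) = 22/(94 + B))
l(61) + U(94, m(L)) = 22/(94 + 61) + (74 + 94²) = 22/155 + (74 + 8836) = 22*(1/155) + 8910 = 22/155 + 8910 = 1381072/155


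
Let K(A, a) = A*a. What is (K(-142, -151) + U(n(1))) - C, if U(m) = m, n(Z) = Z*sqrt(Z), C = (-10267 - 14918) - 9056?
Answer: 55684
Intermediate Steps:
C = -34241 (C = -25185 - 9056 = -34241)
n(Z) = Z**(3/2)
(K(-142, -151) + U(n(1))) - C = (-142*(-151) + 1**(3/2)) - 1*(-34241) = (21442 + 1) + 34241 = 21443 + 34241 = 55684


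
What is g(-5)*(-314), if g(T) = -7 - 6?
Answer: 4082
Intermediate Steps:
g(T) = -13
g(-5)*(-314) = -13*(-314) = 4082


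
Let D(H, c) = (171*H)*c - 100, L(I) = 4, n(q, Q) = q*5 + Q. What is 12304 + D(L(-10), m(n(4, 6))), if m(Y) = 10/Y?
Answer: 162072/13 ≈ 12467.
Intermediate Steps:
n(q, Q) = Q + 5*q (n(q, Q) = 5*q + Q = Q + 5*q)
D(H, c) = -100 + 171*H*c (D(H, c) = 171*H*c - 100 = -100 + 171*H*c)
12304 + D(L(-10), m(n(4, 6))) = 12304 + (-100 + 171*4*(10/(6 + 5*4))) = 12304 + (-100 + 171*4*(10/(6 + 20))) = 12304 + (-100 + 171*4*(10/26)) = 12304 + (-100 + 171*4*(10*(1/26))) = 12304 + (-100 + 171*4*(5/13)) = 12304 + (-100 + 3420/13) = 12304 + 2120/13 = 162072/13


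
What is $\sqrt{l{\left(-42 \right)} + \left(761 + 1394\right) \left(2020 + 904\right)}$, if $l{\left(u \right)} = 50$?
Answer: $\sqrt{6301270} \approx 2510.2$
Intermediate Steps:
$\sqrt{l{\left(-42 \right)} + \left(761 + 1394\right) \left(2020 + 904\right)} = \sqrt{50 + \left(761 + 1394\right) \left(2020 + 904\right)} = \sqrt{50 + 2155 \cdot 2924} = \sqrt{50 + 6301220} = \sqrt{6301270}$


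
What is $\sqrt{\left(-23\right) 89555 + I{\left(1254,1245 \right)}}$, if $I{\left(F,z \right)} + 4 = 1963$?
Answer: $i \sqrt{2057806} \approx 1434.5 i$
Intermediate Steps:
$I{\left(F,z \right)} = 1959$ ($I{\left(F,z \right)} = -4 + 1963 = 1959$)
$\sqrt{\left(-23\right) 89555 + I{\left(1254,1245 \right)}} = \sqrt{\left(-23\right) 89555 + 1959} = \sqrt{-2059765 + 1959} = \sqrt{-2057806} = i \sqrt{2057806}$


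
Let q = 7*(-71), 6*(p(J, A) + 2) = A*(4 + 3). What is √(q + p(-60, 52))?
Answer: I*√3945/3 ≈ 20.936*I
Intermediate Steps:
p(J, A) = -2 + 7*A/6 (p(J, A) = -2 + (A*(4 + 3))/6 = -2 + (A*7)/6 = -2 + (7*A)/6 = -2 + 7*A/6)
q = -497
√(q + p(-60, 52)) = √(-497 + (-2 + (7/6)*52)) = √(-497 + (-2 + 182/3)) = √(-497 + 176/3) = √(-1315/3) = I*√3945/3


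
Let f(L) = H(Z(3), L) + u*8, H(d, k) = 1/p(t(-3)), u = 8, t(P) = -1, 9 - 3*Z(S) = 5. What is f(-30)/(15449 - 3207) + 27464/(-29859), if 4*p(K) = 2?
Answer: -167121797/182766939 ≈ -0.91440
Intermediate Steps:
Z(S) = 4/3 (Z(S) = 3 - ⅓*5 = 3 - 5/3 = 4/3)
p(K) = ½ (p(K) = (¼)*2 = ½)
H(d, k) = 2 (H(d, k) = 1/(½) = 2)
f(L) = 66 (f(L) = 2 + 8*8 = 2 + 64 = 66)
f(-30)/(15449 - 3207) + 27464/(-29859) = 66/(15449 - 3207) + 27464/(-29859) = 66/12242 + 27464*(-1/29859) = 66*(1/12242) - 27464/29859 = 33/6121 - 27464/29859 = -167121797/182766939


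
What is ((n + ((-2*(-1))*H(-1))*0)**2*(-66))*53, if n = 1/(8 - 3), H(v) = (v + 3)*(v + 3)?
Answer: -3498/25 ≈ -139.92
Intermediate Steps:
H(v) = (3 + v)**2 (H(v) = (3 + v)*(3 + v) = (3 + v)**2)
n = 1/5 ≈ 0.20000
((n + ((-2*(-1))*H(-1))*0)**2*(-66))*53 = ((1/5 + ((-2*(-1))*(3 - 1)**2)*0)**2*(-66))*53 = ((1/5 + (2*2**2)*0)**2*(-66))*53 = ((1/5 + (2*4)*0)**2*(-66))*53 = ((1/5 + 8*0)**2*(-66))*53 = ((1/5 + 0)**2*(-66))*53 = ((1/5)**2*(-66))*53 = ((1/25)*(-66))*53 = -66/25*53 = -3498/25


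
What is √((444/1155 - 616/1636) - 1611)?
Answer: 3*I*√4438323764105/157465 ≈ 40.137*I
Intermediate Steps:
√((444/1155 - 616/1636) - 1611) = √((444*(1/1155) - 616*1/1636) - 1611) = √((148/385 - 154/409) - 1611) = √(1242/157465 - 1611) = √(-253674873/157465) = 3*I*√4438323764105/157465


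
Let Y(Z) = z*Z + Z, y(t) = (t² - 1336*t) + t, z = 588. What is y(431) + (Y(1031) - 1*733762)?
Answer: -516127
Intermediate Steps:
y(t) = t² - 1335*t
Y(Z) = 589*Z (Y(Z) = 588*Z + Z = 589*Z)
y(431) + (Y(1031) - 1*733762) = 431*(-1335 + 431) + (589*1031 - 1*733762) = 431*(-904) + (607259 - 733762) = -389624 - 126503 = -516127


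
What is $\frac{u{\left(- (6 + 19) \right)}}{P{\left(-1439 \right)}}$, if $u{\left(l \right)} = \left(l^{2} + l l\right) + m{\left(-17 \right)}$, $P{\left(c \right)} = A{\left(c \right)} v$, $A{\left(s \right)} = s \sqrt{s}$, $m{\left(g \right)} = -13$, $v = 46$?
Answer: $\frac{1237 i \sqrt{1439}}{95253166} \approx 0.00049263 i$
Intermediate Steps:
$A{\left(s \right)} = s^{\frac{3}{2}}$
$P{\left(c \right)} = 46 c^{\frac{3}{2}}$ ($P{\left(c \right)} = c^{\frac{3}{2}} \cdot 46 = 46 c^{\frac{3}{2}}$)
$u{\left(l \right)} = -13 + 2 l^{2}$ ($u{\left(l \right)} = \left(l^{2} + l l\right) - 13 = \left(l^{2} + l^{2}\right) - 13 = 2 l^{2} - 13 = -13 + 2 l^{2}$)
$\frac{u{\left(- (6 + 19) \right)}}{P{\left(-1439 \right)}} = \frac{-13 + 2 \left(- (6 + 19)\right)^{2}}{46 \left(-1439\right)^{\frac{3}{2}}} = \frac{-13 + 2 \left(\left(-1\right) 25\right)^{2}}{46 \left(- 1439 i \sqrt{1439}\right)} = \frac{-13 + 2 \left(-25\right)^{2}}{\left(-66194\right) i \sqrt{1439}} = \left(-13 + 2 \cdot 625\right) \frac{i \sqrt{1439}}{95253166} = \left(-13 + 1250\right) \frac{i \sqrt{1439}}{95253166} = 1237 \frac{i \sqrt{1439}}{95253166} = \frac{1237 i \sqrt{1439}}{95253166}$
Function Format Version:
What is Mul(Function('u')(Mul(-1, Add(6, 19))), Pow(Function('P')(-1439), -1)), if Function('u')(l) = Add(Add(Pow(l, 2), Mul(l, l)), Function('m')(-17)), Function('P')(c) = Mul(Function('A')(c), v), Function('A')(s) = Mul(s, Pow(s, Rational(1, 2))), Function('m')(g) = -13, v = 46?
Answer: Mul(Rational(1237, 95253166), I, Pow(1439, Rational(1, 2))) ≈ Mul(0.00049263, I)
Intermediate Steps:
Function('A')(s) = Pow(s, Rational(3, 2))
Function('P')(c) = Mul(46, Pow(c, Rational(3, 2))) (Function('P')(c) = Mul(Pow(c, Rational(3, 2)), 46) = Mul(46, Pow(c, Rational(3, 2))))
Function('u')(l) = Add(-13, Mul(2, Pow(l, 2))) (Function('u')(l) = Add(Add(Pow(l, 2), Mul(l, l)), -13) = Add(Add(Pow(l, 2), Pow(l, 2)), -13) = Add(Mul(2, Pow(l, 2)), -13) = Add(-13, Mul(2, Pow(l, 2))))
Mul(Function('u')(Mul(-1, Add(6, 19))), Pow(Function('P')(-1439), -1)) = Mul(Add(-13, Mul(2, Pow(Mul(-1, Add(6, 19)), 2))), Pow(Mul(46, Pow(-1439, Rational(3, 2))), -1)) = Mul(Add(-13, Mul(2, Pow(Mul(-1, 25), 2))), Pow(Mul(46, Mul(-1439, I, Pow(1439, Rational(1, 2)))), -1)) = Mul(Add(-13, Mul(2, Pow(-25, 2))), Pow(Mul(-66194, I, Pow(1439, Rational(1, 2))), -1)) = Mul(Add(-13, Mul(2, 625)), Mul(Rational(1, 95253166), I, Pow(1439, Rational(1, 2)))) = Mul(Add(-13, 1250), Mul(Rational(1, 95253166), I, Pow(1439, Rational(1, 2)))) = Mul(1237, Mul(Rational(1, 95253166), I, Pow(1439, Rational(1, 2)))) = Mul(Rational(1237, 95253166), I, Pow(1439, Rational(1, 2)))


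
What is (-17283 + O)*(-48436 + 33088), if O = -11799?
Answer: 446350536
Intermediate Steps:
(-17283 + O)*(-48436 + 33088) = (-17283 - 11799)*(-48436 + 33088) = -29082*(-15348) = 446350536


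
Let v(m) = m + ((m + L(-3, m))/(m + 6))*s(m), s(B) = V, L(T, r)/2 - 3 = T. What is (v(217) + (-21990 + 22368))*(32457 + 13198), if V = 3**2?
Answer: 6146897890/223 ≈ 2.7565e+7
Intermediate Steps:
L(T, r) = 6 + 2*T
V = 9
s(B) = 9
v(m) = m + 9*m/(6 + m) (v(m) = m + ((m + (6 + 2*(-3)))/(m + 6))*9 = m + ((m + (6 - 6))/(6 + m))*9 = m + ((m + 0)/(6 + m))*9 = m + (m/(6 + m))*9 = m + 9*m/(6 + m))
(v(217) + (-21990 + 22368))*(32457 + 13198) = (217*(15 + 217)/(6 + 217) + (-21990 + 22368))*(32457 + 13198) = (217*232/223 + 378)*45655 = (217*(1/223)*232 + 378)*45655 = (50344/223 + 378)*45655 = (134638/223)*45655 = 6146897890/223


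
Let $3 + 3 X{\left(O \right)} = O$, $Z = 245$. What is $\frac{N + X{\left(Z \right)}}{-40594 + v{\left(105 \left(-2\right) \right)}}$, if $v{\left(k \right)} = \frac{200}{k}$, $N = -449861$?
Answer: $\frac{9445387}{852494} \approx 11.08$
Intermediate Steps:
$X{\left(O \right)} = -1 + \frac{O}{3}$
$\frac{N + X{\left(Z \right)}}{-40594 + v{\left(105 \left(-2\right) \right)}} = \frac{-449861 + \left(-1 + \frac{1}{3} \cdot 245\right)}{-40594 + \frac{200}{105 \left(-2\right)}} = \frac{-449861 + \left(-1 + \frac{245}{3}\right)}{-40594 + \frac{200}{-210}} = \frac{-449861 + \frac{242}{3}}{-40594 + 200 \left(- \frac{1}{210}\right)} = - \frac{1349341}{3 \left(-40594 - \frac{20}{21}\right)} = - \frac{1349341}{3 \left(- \frac{852494}{21}\right)} = \left(- \frac{1349341}{3}\right) \left(- \frac{21}{852494}\right) = \frac{9445387}{852494}$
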